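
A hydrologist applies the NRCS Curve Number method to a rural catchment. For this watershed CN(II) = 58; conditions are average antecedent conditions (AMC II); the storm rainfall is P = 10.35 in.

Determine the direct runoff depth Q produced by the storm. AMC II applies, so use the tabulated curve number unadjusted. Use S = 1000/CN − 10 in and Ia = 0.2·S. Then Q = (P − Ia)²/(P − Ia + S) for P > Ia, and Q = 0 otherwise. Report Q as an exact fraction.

Q = 8885523/1810180 in ≈ 4.909 in

CN(II) = 58; AMC II needs no correction.
Max retention: S = 1000/58 − 10 = 210/29 in (≈ 7.241 in)
Ia = 0.2S: 0.2·7.241 = 1.448 in (exactly 42/29)
Since P=10.350 > Ia=1.448: effective rainfall P−Ia = 5163/580 in
Q: (5163/580)² ÷ (9363/580) = 8885523/1810180 in (≈ 4.909 in)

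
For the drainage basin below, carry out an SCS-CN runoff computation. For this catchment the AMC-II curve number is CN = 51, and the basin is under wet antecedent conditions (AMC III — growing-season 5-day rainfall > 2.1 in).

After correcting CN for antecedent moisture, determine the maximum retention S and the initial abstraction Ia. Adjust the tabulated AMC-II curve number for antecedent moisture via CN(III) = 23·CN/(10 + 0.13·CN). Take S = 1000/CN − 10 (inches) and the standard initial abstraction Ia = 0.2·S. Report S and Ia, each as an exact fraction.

S = 4900/1173 in ≈ 4.177 in; Ia = 980/1173 in ≈ 0.835 in

Wet (AMC III): CN(III) = 23·51/(10 + 0.13·51) = 1173/(1663/100) = 117300/1663 ≈ 70.535
Retention S: 1000/CN − 10 with CN=70.535 → S = 4900/1173 ≈ 4.177 in
Ia = 0.2·(4900/1173) = 980/1173 in ≈ 0.835 in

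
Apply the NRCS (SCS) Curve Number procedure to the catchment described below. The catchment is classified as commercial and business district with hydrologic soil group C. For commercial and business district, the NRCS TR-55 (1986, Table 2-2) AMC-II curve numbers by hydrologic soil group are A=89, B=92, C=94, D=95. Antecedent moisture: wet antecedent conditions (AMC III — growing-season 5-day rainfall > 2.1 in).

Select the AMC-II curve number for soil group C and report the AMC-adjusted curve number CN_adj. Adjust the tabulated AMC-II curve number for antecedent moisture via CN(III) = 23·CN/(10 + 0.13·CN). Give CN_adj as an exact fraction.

NRCS table: commercial and business district, soil group C → CN(II) = 94
Adjust CN=94 to AMC III: 23·94/(10 + 0.13·94) → 2162 ÷ (1111/50) = 108100/1111 ≈ 97.300

CN_adj = 108100/1111 ≈ 97.300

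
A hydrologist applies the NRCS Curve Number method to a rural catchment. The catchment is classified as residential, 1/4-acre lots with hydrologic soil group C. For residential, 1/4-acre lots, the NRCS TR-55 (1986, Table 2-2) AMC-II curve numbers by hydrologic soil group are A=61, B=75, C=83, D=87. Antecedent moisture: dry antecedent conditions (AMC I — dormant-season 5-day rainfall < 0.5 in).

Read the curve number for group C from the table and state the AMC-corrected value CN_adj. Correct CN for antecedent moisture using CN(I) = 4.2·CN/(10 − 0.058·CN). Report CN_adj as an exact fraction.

NRCS table: residential, 1/4-acre lots, soil group C → CN(II) = 83
Dry (AMC I): CN(I) = 4.2·83/(10 − 0.058·83) = (1743/5)/(2593/500) = 174300/2593 ≈ 67.219

CN_adj = 174300/2593 ≈ 67.219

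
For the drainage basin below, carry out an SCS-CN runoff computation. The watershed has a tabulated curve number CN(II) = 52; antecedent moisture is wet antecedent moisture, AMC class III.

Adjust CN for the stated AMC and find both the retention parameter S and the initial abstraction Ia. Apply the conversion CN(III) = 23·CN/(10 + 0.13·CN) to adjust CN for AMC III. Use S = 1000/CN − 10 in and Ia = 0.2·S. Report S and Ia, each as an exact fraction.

S = 1200/299 in ≈ 4.013 in; Ia = 240/299 in ≈ 0.803 in

Wet (AMC III): CN(III) = 23·52/(10 + 0.13·52) = 1196/(419/25) = 29900/419 ≈ 71.360
S = 1000/(29900/419) − 10 = 1200/299 in ≈ 4.013 in
Initial abstraction Ia = S/5 = (1200/299)/5 = 240/299 ≈ 0.803 in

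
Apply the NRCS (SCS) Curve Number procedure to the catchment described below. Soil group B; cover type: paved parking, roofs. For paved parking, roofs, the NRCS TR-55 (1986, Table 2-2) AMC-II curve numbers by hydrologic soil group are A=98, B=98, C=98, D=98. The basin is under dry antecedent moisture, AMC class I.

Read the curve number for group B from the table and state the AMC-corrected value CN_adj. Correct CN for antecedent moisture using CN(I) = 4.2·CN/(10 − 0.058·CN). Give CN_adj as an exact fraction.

NRCS table: paved parking, roofs, soil group B → CN(II) = 98
CN(I) from CN(II)=98: (4.2·98)/(10 − 0.058·98) = 102900/1079 ≈ 95.366

CN_adj = 102900/1079 ≈ 95.366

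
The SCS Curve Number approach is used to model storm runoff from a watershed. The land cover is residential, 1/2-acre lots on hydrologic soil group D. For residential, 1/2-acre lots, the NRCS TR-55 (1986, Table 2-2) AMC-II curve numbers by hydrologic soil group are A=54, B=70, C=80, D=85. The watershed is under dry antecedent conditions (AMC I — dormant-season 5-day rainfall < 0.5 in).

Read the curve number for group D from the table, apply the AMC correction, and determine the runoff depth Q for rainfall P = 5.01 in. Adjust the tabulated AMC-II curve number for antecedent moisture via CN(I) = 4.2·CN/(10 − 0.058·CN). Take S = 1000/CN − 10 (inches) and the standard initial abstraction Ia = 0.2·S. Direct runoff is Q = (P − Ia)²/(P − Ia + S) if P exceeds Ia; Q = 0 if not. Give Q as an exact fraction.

NRCS table: residential, 1/2-acre lots, soil group D → CN(II) = 85
Adjust CN=85 to AMC I: 4.2·85/(10 − 0.058·85) → 357 ÷ (507/100) = 11900/169 ≈ 70.414
S = 1000/(11900/169) − 10 = 500/119 in ≈ 4.202 in
Ia = 0.2S: 0.2·4.202 = 0.840 in (exactly 100/119)
P − Ia = 5.010 − 0.840 = 49619/11900 ≈ 4.170 in (> 0, runoff occurs)
Runoff Q = (P−Ia)²/(P−Ia+S) = (4.170)²/(4.170+4.202) = 2462045161/1185466100 ≈ 2.077 in

Q = 2462045161/1185466100 in ≈ 2.077 in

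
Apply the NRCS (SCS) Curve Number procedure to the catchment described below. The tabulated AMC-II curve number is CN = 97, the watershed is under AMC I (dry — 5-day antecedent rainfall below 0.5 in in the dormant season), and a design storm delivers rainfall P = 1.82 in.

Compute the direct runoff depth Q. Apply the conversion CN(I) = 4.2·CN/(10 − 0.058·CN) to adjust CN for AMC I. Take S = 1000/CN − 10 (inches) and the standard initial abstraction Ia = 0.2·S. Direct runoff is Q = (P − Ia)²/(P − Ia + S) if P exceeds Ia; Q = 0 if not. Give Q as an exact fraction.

CN(I) from CN(II)=97: (4.2·97)/(10 − 0.058·97) = 67900/729 ≈ 93.141
Max retention: S = 1000/(67900/729) − 10 = 500/679 in (≈ 0.736 in)
Initial abstraction Ia = S/5 = (500/679)/5 = 100/679 ≈ 0.147 in
Excess rainfall: 1.820 − 0.147 = 1.673 in; P > Ia so Q > 0
Q = (56789/33950)²/((56789/33950) + 500/679) = (3224990521/1152602500)/(81789/33950) = 3224990521/2776736550 in ≈ 1.161 in

Q = 3224990521/2776736550 in ≈ 1.161 in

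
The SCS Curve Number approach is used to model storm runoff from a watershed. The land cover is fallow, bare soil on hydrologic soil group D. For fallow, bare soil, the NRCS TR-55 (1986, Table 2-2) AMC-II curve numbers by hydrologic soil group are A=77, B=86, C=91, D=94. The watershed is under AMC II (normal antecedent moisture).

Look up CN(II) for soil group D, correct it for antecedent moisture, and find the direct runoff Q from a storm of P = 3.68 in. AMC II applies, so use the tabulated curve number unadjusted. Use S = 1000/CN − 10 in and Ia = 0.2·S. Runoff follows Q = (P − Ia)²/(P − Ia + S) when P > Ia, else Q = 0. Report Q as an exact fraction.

NRCS table: fallow, bare soil, soil group D → CN(II) = 94
CN(II) = 94; AMC II needs no correction.
Retention S: 1000/CN − 10 with CN=94.000 → S = 30/47 ≈ 0.638 in
Initial abstraction Ia = S/5 = (30/47)/5 = 6/47 ≈ 0.128 in
Since P=3.680 > Ia=0.128: effective rainfall P−Ia = 4174/1175 in
Runoff Q = (P−Ia)²/(P−Ia+S) = (3.552)²/(3.552+0.638) = 4355569/1446425 ≈ 3.011 in

Q = 4355569/1446425 in ≈ 3.011 in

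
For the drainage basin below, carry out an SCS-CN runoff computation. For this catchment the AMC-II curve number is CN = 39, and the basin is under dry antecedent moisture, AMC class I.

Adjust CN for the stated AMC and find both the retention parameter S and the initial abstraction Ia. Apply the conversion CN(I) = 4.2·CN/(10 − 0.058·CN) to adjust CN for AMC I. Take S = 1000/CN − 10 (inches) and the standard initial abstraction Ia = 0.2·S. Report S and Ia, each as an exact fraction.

Dry (AMC I): CN(I) = 4.2·39/(10 − 0.058·39) = (819/5)/(3869/500) = 81900/3869 ≈ 21.168
S = 1000/(81900/3869) − 10 = 30500/819 in ≈ 37.241 in
Ia = 0.2·(30500/819) = 6100/819 in ≈ 7.448 in

S = 30500/819 in ≈ 37.241 in; Ia = 6100/819 in ≈ 7.448 in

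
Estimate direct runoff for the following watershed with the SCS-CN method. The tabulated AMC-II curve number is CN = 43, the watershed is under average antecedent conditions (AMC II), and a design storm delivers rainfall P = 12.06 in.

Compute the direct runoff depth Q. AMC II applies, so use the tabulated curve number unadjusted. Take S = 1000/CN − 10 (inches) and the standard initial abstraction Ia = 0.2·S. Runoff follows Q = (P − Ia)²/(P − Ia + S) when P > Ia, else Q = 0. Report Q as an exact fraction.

Q = 136404147/34922450 in ≈ 3.906 in

CN(II) = 43; AMC II needs no correction.
Max retention: S = 1000/43 − 10 = 570/43 in (≈ 13.256 in)
Ia = 0.2S: 0.2·13.256 = 2.651 in (exactly 114/43)
P − Ia = 12.060 − 2.651 = 20229/2150 ≈ 9.409 in (> 0, runoff occurs)
Q = (20229/2150)²/((20229/2150) + 570/43) = (409212441/4622500)/(48729/2150) = 136404147/34922450 in ≈ 3.906 in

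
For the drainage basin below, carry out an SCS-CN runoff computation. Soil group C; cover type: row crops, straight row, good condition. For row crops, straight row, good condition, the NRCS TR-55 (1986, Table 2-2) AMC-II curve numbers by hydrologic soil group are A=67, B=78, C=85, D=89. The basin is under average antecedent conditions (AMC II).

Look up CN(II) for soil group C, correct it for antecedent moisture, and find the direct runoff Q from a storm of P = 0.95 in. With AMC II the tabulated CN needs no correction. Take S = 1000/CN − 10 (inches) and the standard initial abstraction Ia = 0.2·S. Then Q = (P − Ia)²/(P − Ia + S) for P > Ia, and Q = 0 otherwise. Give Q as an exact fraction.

Q = 41209/273020 in ≈ 0.151 in

NRCS table: row crops, straight row, good condition, soil group C → CN(II) = 85
AMC II — tabulated CN = 85 applies directly.
S = 1000/85 − 10 = 30/17 in ≈ 1.765 in
Ia = 0.2·(30/17) = 6/17 in ≈ 0.353 in
P − Ia = 0.950 − 0.353 = 203/340 ≈ 0.597 in (> 0, runoff occurs)
Runoff Q = (P−Ia)²/(P−Ia+S) = (0.597)²/(0.597+1.765) = 41209/273020 ≈ 0.151 in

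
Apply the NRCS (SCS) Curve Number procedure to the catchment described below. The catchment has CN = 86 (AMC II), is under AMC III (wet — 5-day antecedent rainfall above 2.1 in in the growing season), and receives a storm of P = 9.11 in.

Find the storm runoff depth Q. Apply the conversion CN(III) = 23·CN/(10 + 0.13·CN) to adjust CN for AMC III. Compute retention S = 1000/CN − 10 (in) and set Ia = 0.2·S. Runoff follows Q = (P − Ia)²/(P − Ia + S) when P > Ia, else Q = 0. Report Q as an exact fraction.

Q = 786731746441/94645223100 in ≈ 8.312 in

CN(III) from CN(II)=86: (23·86)/(10 + 0.13·86) = 98900/1059 ≈ 93.390
Max retention: S = 1000/(98900/1059) − 10 = 700/989 in (≈ 0.708 in)
Initial abstraction Ia = S/5 = (700/989)/5 = 140/989 ≈ 0.142 in
Excess rainfall: 9.110 − 0.142 = 8.968 in; P > Ia so Q > 0
Runoff Q = (P−Ia)²/(P−Ia+S) = (8.968)²/(8.968+0.708) = 786731746441/94645223100 ≈ 8.312 in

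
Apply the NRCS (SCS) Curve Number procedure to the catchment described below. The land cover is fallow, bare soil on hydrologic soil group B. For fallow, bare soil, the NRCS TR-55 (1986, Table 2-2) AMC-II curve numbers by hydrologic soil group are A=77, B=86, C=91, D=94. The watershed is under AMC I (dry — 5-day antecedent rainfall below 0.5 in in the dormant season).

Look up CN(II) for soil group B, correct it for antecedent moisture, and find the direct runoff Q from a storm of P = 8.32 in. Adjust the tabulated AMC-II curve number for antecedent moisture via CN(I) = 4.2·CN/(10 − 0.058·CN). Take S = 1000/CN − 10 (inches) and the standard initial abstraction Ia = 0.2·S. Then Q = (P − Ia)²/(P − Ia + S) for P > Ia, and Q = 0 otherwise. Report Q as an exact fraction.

NRCS table: fallow, bare soil, soil group B → CN(II) = 86
Dry (AMC I): CN(I) = 4.2·86/(10 − 0.058·86) = (1806/5)/(1253/250) = 12900/179 ≈ 72.067
Retention S: 1000/CN − 10 with CN=72.067 → S = 500/129 ≈ 3.876 in
Ia = 0.2·(500/129) = 100/129 in ≈ 0.775 in
P − Ia = 8.320 − 0.775 = 24332/3225 ≈ 7.545 in (> 0, runoff occurs)
Runoff Q = (P−Ia)²/(P−Ia+S) = (7.545)²/(7.545+3.876) = 37002889/7423950 ≈ 4.984 in

Q = 37002889/7423950 in ≈ 4.984 in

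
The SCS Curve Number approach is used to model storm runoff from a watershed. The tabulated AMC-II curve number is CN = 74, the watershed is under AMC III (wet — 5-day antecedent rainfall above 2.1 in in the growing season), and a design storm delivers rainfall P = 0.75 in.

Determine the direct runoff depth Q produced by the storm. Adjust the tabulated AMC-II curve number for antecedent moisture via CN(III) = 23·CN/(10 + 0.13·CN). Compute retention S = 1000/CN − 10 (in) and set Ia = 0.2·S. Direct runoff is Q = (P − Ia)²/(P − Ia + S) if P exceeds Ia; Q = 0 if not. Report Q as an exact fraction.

Q = 2289169/22851052 in ≈ 0.100 in

Adjust CN=74 to AMC III: 23·74/(10 + 0.13·74) → 1702 ÷ (981/50) = 85100/981 ≈ 86.748
S = 1000/(85100/981) − 10 = 1300/851 in ≈ 1.528 in
Initial abstraction Ia = S/5 = (1300/851)/5 = 260/851 ≈ 0.306 in
P − Ia = 0.750 − 0.306 = 1513/3404 ≈ 0.444 in (> 0, runoff occurs)
Q = (1513/3404)²/((1513/3404) + 1300/851) = (2289169/11587216)/(6713/3404) = 2289169/22851052 in ≈ 0.100 in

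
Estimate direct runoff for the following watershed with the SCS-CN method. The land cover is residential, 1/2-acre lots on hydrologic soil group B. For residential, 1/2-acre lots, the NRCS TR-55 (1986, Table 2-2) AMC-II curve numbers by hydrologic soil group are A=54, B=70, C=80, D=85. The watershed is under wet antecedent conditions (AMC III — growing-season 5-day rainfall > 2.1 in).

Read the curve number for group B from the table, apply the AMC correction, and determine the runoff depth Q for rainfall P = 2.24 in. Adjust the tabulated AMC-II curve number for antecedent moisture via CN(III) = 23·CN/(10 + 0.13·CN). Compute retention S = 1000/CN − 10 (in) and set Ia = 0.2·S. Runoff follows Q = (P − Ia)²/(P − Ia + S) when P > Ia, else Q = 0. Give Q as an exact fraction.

Q = 7061282/7554925 in ≈ 0.935 in

NRCS table: residential, 1/2-acre lots, soil group B → CN(II) = 70
CN(III) from CN(II)=70: (23·70)/(10 + 0.13·70) = 16100/191 ≈ 84.293
S = 1000/(16100/191) − 10 = 300/161 in ≈ 1.863 in
Ia = 0.2·(300/161) = 60/161 in ≈ 0.373 in
P − Ia = 2.240 − 0.373 = 7516/4025 ≈ 1.867 in (> 0, runoff occurs)
Runoff Q = (P−Ia)²/(P−Ia+S) = (1.867)²/(1.867+1.863) = 7061282/7554925 ≈ 0.935 in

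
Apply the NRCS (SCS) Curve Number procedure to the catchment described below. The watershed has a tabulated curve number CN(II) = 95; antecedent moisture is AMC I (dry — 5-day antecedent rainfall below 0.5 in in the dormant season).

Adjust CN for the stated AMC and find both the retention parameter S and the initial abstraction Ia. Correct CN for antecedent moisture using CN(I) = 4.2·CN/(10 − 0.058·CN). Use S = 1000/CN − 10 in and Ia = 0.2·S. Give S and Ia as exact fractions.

Adjust CN=95 to AMC I: 4.2·95/(10 − 0.058·95) → 399 ÷ (449/100) = 39900/449 ≈ 88.864
Retention S: 1000/CN − 10 with CN=88.864 → S = 500/399 ≈ 1.253 in
Initial abstraction Ia = S/5 = (500/399)/5 = 100/399 ≈ 0.251 in

S = 500/399 in ≈ 1.253 in; Ia = 100/399 in ≈ 0.251 in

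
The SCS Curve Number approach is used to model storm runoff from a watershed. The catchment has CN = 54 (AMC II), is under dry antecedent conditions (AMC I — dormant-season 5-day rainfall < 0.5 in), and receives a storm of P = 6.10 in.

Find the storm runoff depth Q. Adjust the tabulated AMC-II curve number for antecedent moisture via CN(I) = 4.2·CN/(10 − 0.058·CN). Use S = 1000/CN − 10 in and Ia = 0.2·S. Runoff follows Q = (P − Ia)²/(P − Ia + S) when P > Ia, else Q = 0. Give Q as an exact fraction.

Adjust CN=54 to AMC I: 4.2·54/(10 − 0.058·54) → (1134/5) ÷ (1717/250) = 56700/1717 ≈ 33.023
Retention S: 1000/CN − 10 with CN=33.023 → S = 11500/567 ≈ 20.282 in
Ia = 0.2S: 0.2·20.282 = 4.056 in (exactly 2300/567)
P − Ia = 6.100 − 4.056 = 11587/5670 ≈ 2.044 in (> 0, runoff occurs)
Q: (11587/5670)² ÷ (126587/5670) = 134258569/717748290 in (≈ 0.187 in)

Q = 134258569/717748290 in ≈ 0.187 in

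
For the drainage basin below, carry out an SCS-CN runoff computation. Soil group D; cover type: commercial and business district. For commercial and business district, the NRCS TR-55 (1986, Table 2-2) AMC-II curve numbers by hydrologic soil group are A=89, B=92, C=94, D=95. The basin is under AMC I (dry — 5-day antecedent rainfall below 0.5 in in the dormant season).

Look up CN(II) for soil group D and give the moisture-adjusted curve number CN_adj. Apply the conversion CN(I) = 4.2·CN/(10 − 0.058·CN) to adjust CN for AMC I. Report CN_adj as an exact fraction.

NRCS table: commercial and business district, soil group D → CN(II) = 95
Adjust CN=95 to AMC I: 4.2·95/(10 − 0.058·95) → 399 ÷ (449/100) = 39900/449 ≈ 88.864

CN_adj = 39900/449 ≈ 88.864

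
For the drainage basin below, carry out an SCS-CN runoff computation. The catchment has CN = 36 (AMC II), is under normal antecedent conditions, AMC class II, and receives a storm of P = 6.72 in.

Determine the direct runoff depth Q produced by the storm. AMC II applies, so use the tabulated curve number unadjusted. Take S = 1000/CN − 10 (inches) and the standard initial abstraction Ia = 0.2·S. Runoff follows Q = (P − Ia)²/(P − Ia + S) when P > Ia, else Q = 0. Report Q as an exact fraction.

CN(II) = 36; AMC II needs no correction.
Retention S: 1000/CN − 10 with CN=36.000 → S = 160/9 ≈ 17.778 in
Initial abstraction Ia = S/5 = (160/9)/5 = 32/9 ≈ 3.556 in
P − Ia = 6.720 − 3.556 = 712/225 ≈ 3.164 in (> 0, runoff occurs)
Runoff Q = (P−Ia)²/(P−Ia+S) = (3.164)²/(3.164+17.778) = 63368/132525 ≈ 0.478 in

Q = 63368/132525 in ≈ 0.478 in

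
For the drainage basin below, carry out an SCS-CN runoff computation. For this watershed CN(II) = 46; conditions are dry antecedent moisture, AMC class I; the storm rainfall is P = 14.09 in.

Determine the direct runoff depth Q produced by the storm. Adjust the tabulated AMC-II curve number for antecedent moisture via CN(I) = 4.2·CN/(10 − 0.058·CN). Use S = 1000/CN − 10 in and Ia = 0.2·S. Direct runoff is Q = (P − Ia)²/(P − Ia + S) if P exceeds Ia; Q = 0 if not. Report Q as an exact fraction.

Q = 18727648801/9448268900 in ≈ 1.982 in

CN(I) from CN(II)=46: (4.2·46)/(10 − 0.058·46) = 16100/611 ≈ 26.350
S = 1000/(16100/611) − 10 = 4500/161 in ≈ 27.950 in
Ia = 0.2S: 0.2·27.950 = 5.590 in (exactly 900/161)
Excess rainfall: 14.090 − 5.590 = 8.500 in; P > Ia so Q > 0
Q = (136849/16100)²/((136849/16100) + 4500/161) = (18727648801/259210000)/(586849/16100) = 18727648801/9448268900 in ≈ 1.982 in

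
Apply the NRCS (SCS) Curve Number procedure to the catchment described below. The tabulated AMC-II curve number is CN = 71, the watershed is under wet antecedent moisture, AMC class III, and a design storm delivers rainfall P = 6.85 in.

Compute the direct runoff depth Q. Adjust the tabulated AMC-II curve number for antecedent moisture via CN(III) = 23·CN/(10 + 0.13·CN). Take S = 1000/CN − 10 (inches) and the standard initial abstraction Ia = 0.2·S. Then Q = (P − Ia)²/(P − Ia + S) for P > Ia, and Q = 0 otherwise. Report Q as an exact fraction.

CN(III) from CN(II)=71: (23·71)/(10 + 0.13·71) = 163300/1923 ≈ 84.919
Retention S: 1000/CN − 10 with CN=84.919 → S = 2900/1633 ≈ 1.776 in
Initial abstraction Ia = S/5 = (2900/1633)/5 = 580/1633 ≈ 0.355 in
Since P=6.850 > Ia=0.355: effective rainfall P−Ia = 212121/32660 in
Q: (212121/32660)² ÷ (270121/32660) = 44995318641/8822151860 in (≈ 5.100 in)

Q = 44995318641/8822151860 in ≈ 5.100 in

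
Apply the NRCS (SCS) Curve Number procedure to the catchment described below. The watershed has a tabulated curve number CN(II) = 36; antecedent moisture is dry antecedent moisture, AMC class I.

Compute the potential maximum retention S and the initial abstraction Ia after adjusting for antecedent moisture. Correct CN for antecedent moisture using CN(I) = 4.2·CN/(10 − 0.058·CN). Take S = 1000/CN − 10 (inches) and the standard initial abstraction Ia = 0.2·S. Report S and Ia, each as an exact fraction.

Dry (AMC I): CN(I) = 4.2·36/(10 − 0.058·36) = (756/5)/(989/125) = 18900/989 ≈ 19.110
Max retention: S = 1000/(18900/989) − 10 = 8000/189 in (≈ 42.328 in)
Initial abstraction Ia = S/5 = (8000/189)/5 = 1600/189 ≈ 8.466 in

S = 8000/189 in ≈ 42.328 in; Ia = 1600/189 in ≈ 8.466 in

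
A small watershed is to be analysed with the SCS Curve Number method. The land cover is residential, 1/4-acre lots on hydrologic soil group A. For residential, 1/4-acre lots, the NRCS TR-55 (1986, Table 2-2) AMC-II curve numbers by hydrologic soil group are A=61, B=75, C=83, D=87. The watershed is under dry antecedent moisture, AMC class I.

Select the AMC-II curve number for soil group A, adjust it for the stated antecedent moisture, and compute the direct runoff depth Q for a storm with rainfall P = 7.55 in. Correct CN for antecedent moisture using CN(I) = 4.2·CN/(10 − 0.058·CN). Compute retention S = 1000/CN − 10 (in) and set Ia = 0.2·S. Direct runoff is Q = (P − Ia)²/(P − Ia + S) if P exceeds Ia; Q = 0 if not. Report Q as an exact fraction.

NRCS table: residential, 1/4-acre lots, soil group A → CN(II) = 61
CN(I) from CN(II)=61: (4.2·61)/(10 − 0.058·61) = 42700/1077 ≈ 39.647
Retention S: 1000/CN − 10 with CN=39.647 → S = 6500/427 ≈ 15.222 in
Initial abstraction Ia = S/5 = (6500/427)/5 = 1300/427 ≈ 3.044 in
P − Ia = 7.550 − 3.044 = 38477/8540 ≈ 4.506 in (> 0, runoff occurs)
Q: (38477/8540)² ÷ (168477/8540) = 1480479529/1438793580 in (≈ 1.029 in)

Q = 1480479529/1438793580 in ≈ 1.029 in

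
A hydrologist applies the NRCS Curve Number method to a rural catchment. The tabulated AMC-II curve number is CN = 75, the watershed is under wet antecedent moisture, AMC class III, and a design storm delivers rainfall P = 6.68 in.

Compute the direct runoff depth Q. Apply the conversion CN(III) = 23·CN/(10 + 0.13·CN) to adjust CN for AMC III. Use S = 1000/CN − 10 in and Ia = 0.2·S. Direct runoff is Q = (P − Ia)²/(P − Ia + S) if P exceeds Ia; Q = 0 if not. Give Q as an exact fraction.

Q = 121506529/23327175 in ≈ 5.209 in

Wet (AMC III): CN(III) = 23·75/(10 + 0.13·75) = 1725/(79/4) = 6900/79 ≈ 87.342
S = 1000/(6900/79) − 10 = 100/69 in ≈ 1.449 in
Initial abstraction Ia = S/5 = (100/69)/5 = 20/69 ≈ 0.290 in
Excess rainfall: 6.680 − 0.290 = 6.390 in; P > Ia so Q > 0
Runoff Q = (P−Ia)²/(P−Ia+S) = (6.390)²/(6.390+1.449) = 121506529/23327175 ≈ 5.209 in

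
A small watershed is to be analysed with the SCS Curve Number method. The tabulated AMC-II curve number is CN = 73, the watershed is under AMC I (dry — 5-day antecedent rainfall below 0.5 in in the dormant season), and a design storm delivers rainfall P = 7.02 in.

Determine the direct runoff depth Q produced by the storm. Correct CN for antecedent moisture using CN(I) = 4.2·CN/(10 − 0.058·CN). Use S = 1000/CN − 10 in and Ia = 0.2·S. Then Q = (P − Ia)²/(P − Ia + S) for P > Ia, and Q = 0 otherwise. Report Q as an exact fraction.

Adjust CN=73 to AMC I: 4.2·73/(10 − 0.058·73) → (1533/5) ÷ (2883/500) = 51100/961 ≈ 53.174
Max retention: S = 1000/(51100/961) − 10 = 4500/511 in (≈ 8.806 in)
Initial abstraction Ia = S/5 = (4500/511)/5 = 900/511 ≈ 1.761 in
P − Ia = 7.020 − 1.761 = 134361/25550 ≈ 5.259 in (> 0, runoff occurs)
Q = (134361/25550)²/((134361/25550) + 4500/511) = (18052878321/652802500)/(359361/25550) = 2005875369/1020185950 in ≈ 1.966 in

Q = 2005875369/1020185950 in ≈ 1.966 in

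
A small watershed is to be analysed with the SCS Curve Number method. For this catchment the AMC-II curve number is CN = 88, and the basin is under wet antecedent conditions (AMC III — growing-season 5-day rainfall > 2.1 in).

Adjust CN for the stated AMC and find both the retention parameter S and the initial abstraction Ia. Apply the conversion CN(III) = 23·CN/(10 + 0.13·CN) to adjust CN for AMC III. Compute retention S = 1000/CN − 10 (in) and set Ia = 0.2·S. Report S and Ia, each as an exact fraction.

Adjust CN=88 to AMC III: 23·88/(10 + 0.13·88) → 2024 ÷ (536/25) = 6325/67 ≈ 94.403
Max retention: S = 1000/(6325/67) − 10 = 150/253 in (≈ 0.593 in)
Ia = 0.2·(150/253) = 30/253 in ≈ 0.119 in

S = 150/253 in ≈ 0.593 in; Ia = 30/253 in ≈ 0.119 in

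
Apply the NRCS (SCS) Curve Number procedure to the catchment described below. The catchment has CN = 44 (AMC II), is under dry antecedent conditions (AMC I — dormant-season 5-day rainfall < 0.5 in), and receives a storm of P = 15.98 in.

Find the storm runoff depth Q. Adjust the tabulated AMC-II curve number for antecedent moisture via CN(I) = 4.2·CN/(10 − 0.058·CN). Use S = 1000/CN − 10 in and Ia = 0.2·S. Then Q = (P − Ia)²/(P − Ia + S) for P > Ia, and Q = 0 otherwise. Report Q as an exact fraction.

Q = 267878689/109505550 in ≈ 2.446 in

Dry (AMC I): CN(I) = 4.2·44/(10 − 0.058·44) = (924/5)/(931/125) = 3300/133 ≈ 24.812
Retention S: 1000/CN − 10 with CN=24.812 → S = 1000/33 ≈ 30.303 in
Initial abstraction Ia = S/5 = (1000/33)/5 = 200/33 ≈ 6.061 in
Excess rainfall: 15.980 − 6.061 = 9.919 in; P > Ia so Q > 0
Q: (16367/1650)² ÷ (66367/1650) = 267878689/109505550 in (≈ 2.446 in)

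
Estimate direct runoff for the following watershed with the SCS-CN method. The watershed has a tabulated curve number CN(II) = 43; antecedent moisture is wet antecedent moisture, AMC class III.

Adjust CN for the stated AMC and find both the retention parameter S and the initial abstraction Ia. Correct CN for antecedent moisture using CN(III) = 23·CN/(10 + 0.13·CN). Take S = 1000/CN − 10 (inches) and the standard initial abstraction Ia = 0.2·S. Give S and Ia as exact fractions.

S = 5700/989 in ≈ 5.763 in; Ia = 1140/989 in ≈ 1.153 in

Adjust CN=43 to AMC III: 23·43/(10 + 0.13·43) → 989 ÷ (1559/100) = 98900/1559 ≈ 63.438
S = 1000/(98900/1559) − 10 = 5700/989 in ≈ 5.763 in
Initial abstraction Ia = S/5 = (5700/989)/5 = 1140/989 ≈ 1.153 in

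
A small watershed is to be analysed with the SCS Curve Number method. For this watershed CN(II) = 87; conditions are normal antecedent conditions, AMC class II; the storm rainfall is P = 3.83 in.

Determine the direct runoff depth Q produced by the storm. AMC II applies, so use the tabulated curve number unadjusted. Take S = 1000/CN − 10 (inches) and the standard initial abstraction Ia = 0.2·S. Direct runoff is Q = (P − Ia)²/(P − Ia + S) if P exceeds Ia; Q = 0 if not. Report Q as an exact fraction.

Q = 943779841/380372700 in ≈ 2.481 in

AMC II — tabulated CN = 87 applies directly.
S = 1000/87 − 10 = 130/87 in ≈ 1.494 in
Ia = 0.2S: 0.2·1.494 = 0.299 in (exactly 26/87)
Excess rainfall: 3.830 − 0.299 = 3.531 in; P > Ia so Q > 0
Runoff Q = (P−Ia)²/(P−Ia+S) = (3.531)²/(3.531+1.494) = 943779841/380372700 ≈ 2.481 in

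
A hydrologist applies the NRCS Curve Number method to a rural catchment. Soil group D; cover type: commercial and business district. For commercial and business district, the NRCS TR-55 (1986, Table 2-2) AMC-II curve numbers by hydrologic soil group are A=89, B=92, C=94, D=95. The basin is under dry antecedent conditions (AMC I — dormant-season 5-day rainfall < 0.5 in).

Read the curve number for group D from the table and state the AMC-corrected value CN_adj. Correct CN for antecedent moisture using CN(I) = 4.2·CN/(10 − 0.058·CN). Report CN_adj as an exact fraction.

NRCS table: commercial and business district, soil group D → CN(II) = 95
CN(I) from CN(II)=95: (4.2·95)/(10 − 0.058·95) = 39900/449 ≈ 88.864

CN_adj = 39900/449 ≈ 88.864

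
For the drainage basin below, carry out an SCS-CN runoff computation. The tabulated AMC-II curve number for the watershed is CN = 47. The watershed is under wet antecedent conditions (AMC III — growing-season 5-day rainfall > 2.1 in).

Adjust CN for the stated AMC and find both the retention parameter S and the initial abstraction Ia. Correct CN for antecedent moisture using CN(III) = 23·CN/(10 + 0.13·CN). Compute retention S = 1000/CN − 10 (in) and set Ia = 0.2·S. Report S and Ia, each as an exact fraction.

S = 5300/1081 in ≈ 4.903 in; Ia = 1060/1081 in ≈ 0.981 in

Adjust CN=47 to AMC III: 23·47/(10 + 0.13·47) → 1081 ÷ (1611/100) = 108100/1611 ≈ 67.101
S = 1000/(108100/1611) − 10 = 5300/1081 in ≈ 4.903 in
Ia = 0.2S: 0.2·4.903 = 0.981 in (exactly 1060/1081)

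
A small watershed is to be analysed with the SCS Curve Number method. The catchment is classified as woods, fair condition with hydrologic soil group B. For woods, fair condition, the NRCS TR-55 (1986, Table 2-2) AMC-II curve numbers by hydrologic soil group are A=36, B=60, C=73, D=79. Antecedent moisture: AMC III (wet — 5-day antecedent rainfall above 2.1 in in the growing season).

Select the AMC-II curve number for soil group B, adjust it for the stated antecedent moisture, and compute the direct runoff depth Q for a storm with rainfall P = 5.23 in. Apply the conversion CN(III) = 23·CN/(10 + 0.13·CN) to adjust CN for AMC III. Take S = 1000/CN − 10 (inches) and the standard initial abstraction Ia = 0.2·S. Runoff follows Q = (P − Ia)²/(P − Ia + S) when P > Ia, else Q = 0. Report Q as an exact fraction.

Q = 1029575569/359400300 in ≈ 2.865 in

NRCS table: woods, fair condition, soil group B → CN(II) = 60
Adjust CN=60 to AMC III: 23·60/(10 + 0.13·60) → 1380 ÷ (89/5) = 6900/89 ≈ 77.528
S = 1000/(6900/89) − 10 = 200/69 in ≈ 2.899 in
Initial abstraction Ia = S/5 = (200/69)/5 = 40/69 ≈ 0.580 in
P − Ia = 5.230 − 0.580 = 32087/6900 ≈ 4.650 in (> 0, runoff occurs)
Q = (32087/6900)²/((32087/6900) + 200/69) = (1029575569/47610000)/(52087/6900) = 1029575569/359400300 in ≈ 2.865 in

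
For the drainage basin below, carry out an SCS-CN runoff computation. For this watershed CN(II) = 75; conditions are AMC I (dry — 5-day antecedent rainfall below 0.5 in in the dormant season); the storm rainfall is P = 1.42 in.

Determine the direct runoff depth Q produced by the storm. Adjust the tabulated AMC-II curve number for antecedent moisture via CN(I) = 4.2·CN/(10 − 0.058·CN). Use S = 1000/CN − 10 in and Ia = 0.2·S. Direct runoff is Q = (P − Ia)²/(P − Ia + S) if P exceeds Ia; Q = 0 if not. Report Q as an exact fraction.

Adjust CN=75 to AMC I: 4.2·75/(10 − 0.058·75) → 315 ÷ (113/20) = 6300/113 ≈ 55.752
S = 1000/(6300/113) − 10 = 500/63 in ≈ 7.937 in
Initial abstraction Ia = S/5 = (500/63)/5 = 100/63 ≈ 1.587 in
P = 1.420 ≤ Ia = 1.587 in: entire storm abstracted, Q = 0.

Q = 0 in ≈ 0.000 in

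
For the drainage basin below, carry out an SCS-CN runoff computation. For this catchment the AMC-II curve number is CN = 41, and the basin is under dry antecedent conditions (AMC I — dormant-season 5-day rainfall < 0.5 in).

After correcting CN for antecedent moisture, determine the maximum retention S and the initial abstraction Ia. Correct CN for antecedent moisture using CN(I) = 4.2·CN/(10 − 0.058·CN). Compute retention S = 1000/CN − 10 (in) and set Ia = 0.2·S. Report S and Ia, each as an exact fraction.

Dry (AMC I): CN(I) = 4.2·41/(10 − 0.058·41) = (861/5)/(3811/500) = 86100/3811 ≈ 22.592
Max retention: S = 1000/(86100/3811) − 10 = 29500/861 in (≈ 34.262 in)
Ia = 0.2·(29500/861) = 5900/861 in ≈ 6.852 in

S = 29500/861 in ≈ 34.262 in; Ia = 5900/861 in ≈ 6.852 in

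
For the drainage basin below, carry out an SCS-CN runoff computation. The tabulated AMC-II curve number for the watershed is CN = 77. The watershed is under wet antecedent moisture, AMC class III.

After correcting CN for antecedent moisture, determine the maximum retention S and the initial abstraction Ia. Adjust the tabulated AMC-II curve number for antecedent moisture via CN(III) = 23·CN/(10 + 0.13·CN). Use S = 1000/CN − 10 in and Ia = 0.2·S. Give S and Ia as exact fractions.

Adjust CN=77 to AMC III: 23·77/(10 + 0.13·77) → 1771 ÷ (2001/100) = 7700/87 ≈ 88.506
Max retention: S = 1000/(7700/87) − 10 = 100/77 in (≈ 1.299 in)
Ia = 0.2·(100/77) = 20/77 in ≈ 0.260 in

S = 100/77 in ≈ 1.299 in; Ia = 20/77 in ≈ 0.260 in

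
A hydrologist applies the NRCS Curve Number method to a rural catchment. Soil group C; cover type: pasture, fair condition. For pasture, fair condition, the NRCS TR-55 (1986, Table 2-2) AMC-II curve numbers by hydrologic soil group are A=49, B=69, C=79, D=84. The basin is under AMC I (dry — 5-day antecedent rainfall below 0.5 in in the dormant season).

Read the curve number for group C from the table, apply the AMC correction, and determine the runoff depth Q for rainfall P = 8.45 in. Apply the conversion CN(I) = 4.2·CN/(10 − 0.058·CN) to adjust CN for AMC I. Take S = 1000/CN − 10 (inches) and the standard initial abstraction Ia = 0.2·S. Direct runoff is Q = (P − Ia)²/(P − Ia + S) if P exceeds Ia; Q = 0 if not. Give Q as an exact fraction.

NRCS table: pasture, fair condition, soil group C → CN(II) = 79
CN(I) from CN(II)=79: (4.2·79)/(10 − 0.058·79) = 7900/129 ≈ 61.240
Retention S: 1000/CN − 10 with CN=61.240 → S = 500/79 ≈ 6.329 in
Initial abstraction Ia = S/5 = (500/79)/5 = 100/79 ≈ 1.266 in
Excess rainfall: 8.450 − 1.266 = 7.184 in; P > Ia so Q > 0
Q: (11351/1580)² ÷ (21351/1580) = 128845201/33734580 in (≈ 3.819 in)

Q = 128845201/33734580 in ≈ 3.819 in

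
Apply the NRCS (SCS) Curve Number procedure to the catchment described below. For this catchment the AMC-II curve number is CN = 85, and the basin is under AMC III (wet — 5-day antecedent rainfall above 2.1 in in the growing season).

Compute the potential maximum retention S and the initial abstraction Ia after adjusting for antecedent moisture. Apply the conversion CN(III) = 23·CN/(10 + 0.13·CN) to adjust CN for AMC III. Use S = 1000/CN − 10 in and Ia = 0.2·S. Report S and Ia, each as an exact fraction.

Adjust CN=85 to AMC III: 23·85/(10 + 0.13·85) → 1955 ÷ (421/20) = 39100/421 ≈ 92.874
Max retention: S = 1000/(39100/421) − 10 = 300/391 in (≈ 0.767 in)
Ia = 0.2·(300/391) = 60/391 in ≈ 0.153 in

S = 300/391 in ≈ 0.767 in; Ia = 60/391 in ≈ 0.153 in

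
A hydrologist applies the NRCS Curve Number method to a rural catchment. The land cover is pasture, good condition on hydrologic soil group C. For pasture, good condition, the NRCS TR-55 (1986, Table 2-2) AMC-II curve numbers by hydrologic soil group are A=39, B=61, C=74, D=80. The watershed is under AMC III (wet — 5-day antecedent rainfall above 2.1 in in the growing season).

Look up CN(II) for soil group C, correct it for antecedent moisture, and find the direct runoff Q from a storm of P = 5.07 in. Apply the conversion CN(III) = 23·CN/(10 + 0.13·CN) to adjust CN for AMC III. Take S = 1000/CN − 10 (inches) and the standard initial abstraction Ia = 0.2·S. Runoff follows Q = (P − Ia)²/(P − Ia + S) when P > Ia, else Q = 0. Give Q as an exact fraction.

Q = 12645798373/3505183900 in ≈ 3.608 in

NRCS table: pasture, good condition, soil group C → CN(II) = 74
Wet (AMC III): CN(III) = 23·74/(10 + 0.13·74) = 1702/(981/50) = 85100/981 ≈ 86.748
Retention S: 1000/CN − 10 with CN=86.748 → S = 1300/851 ≈ 1.528 in
Initial abstraction Ia = S/5 = (1300/851)/5 = 260/851 ≈ 0.306 in
Since P=5.070 > Ia=0.306: effective rainfall P−Ia = 405457/85100 in
Q = (405457/85100)²/((405457/85100) + 1300/851) = (164395378849/7242010000)/(535457/85100) = 12645798373/3505183900 in ≈ 3.608 in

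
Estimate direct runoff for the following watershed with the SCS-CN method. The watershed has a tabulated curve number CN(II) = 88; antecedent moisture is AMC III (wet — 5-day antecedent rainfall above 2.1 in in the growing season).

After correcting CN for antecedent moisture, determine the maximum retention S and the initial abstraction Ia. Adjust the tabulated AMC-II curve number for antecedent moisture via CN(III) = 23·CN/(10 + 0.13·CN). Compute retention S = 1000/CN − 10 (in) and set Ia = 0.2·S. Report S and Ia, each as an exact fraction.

S = 150/253 in ≈ 0.593 in; Ia = 30/253 in ≈ 0.119 in

Adjust CN=88 to AMC III: 23·88/(10 + 0.13·88) → 2024 ÷ (536/25) = 6325/67 ≈ 94.403
S = 1000/(6325/67) − 10 = 150/253 in ≈ 0.593 in
Ia = 0.2S: 0.2·0.593 = 0.119 in (exactly 30/253)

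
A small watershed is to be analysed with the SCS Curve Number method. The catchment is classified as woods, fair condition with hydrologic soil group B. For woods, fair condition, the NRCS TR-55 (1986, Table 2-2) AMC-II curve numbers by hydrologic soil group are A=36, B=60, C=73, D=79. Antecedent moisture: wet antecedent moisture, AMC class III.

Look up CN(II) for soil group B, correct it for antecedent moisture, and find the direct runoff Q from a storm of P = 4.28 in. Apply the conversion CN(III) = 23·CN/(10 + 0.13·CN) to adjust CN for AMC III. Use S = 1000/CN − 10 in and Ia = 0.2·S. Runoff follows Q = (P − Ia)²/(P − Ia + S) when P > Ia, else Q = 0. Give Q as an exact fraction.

Q = 40742689/19635675 in ≈ 2.075 in

NRCS table: woods, fair condition, soil group B → CN(II) = 60
CN(III) from CN(II)=60: (23·60)/(10 + 0.13·60) = 6900/89 ≈ 77.528
Retention S: 1000/CN − 10 with CN=77.528 → S = 200/69 ≈ 2.899 in
Ia = 0.2S: 0.2·2.899 = 0.580 in (exactly 40/69)
P − Ia = 4.280 − 0.580 = 6383/1725 ≈ 3.700 in (> 0, runoff occurs)
Runoff Q = (P−Ia)²/(P−Ia+S) = (3.700)²/(3.700+2.899) = 40742689/19635675 ≈ 2.075 in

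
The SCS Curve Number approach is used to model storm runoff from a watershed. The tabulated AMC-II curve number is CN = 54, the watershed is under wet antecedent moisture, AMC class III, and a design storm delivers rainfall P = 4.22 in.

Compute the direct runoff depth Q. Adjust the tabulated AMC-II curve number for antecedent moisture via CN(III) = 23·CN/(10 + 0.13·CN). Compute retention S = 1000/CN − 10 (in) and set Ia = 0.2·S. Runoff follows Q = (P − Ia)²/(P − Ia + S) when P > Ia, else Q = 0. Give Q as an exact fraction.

Adjust CN=54 to AMC III: 23·54/(10 + 0.13·54) → 1242 ÷ (851/50) = 2700/37 ≈ 72.973
Max retention: S = 1000/(2700/37) − 10 = 100/27 in (≈ 3.704 in)
Ia = 0.2S: 0.2·3.704 = 0.741 in (exactly 20/27)
Since P=4.220 > Ia=0.741: effective rainfall P−Ia = 4697/1350 in
Runoff Q = (P−Ia)²/(P−Ia+S) = (3.479)²/(3.479+3.704) = 22061809/13090950 ≈ 1.685 in

Q = 22061809/13090950 in ≈ 1.685 in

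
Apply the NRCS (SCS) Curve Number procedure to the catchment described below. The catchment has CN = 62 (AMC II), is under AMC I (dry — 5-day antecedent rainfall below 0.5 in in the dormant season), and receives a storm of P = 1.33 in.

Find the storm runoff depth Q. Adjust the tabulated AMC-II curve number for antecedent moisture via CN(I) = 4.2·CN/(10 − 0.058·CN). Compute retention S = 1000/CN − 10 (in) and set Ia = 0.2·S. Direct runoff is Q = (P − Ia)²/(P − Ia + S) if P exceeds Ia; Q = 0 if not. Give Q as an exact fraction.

Q = 0 in ≈ 0.000 in

Adjust CN=62 to AMC I: 4.2·62/(10 − 0.058·62) → (1302/5) ÷ (1601/250) = 65100/1601 ≈ 40.662
Retention S: 1000/CN − 10 with CN=40.662 → S = 9500/651 ≈ 14.593 in
Initial abstraction Ia = S/5 = (9500/651)/5 = 1900/651 ≈ 2.919 in
P = 1.330 ≤ Ia = 2.919 in: entire storm abstracted, Q = 0.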